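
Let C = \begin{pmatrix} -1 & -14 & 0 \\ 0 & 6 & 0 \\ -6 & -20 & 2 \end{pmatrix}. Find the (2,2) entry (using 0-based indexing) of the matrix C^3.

8

Characteristic polynomial: s^3 - 7s^2 + 4s + 12 = (s - 6)(s - 2)(s + 1), so the eigenvalues are -1, 2, 6.
s=-1: eigenvector (1, 0, 2).
s=6: eigenvector (-2, 1, -2).
s=2: eigenvector (0, 0, 1).
P = [[1, -2, 0], [0, 1, 0], [2, -2, 1]], D = diag(-1, 6, 2), P⁻¹ = [[1, 2, 0], [0, 1, 0], [-2, -2, 1]].
C³ = P·diag(-1, 216, 8)·P⁻¹ = [[-1, -434, 0], [0, 216, 0], [-18, -452, 8]].
The requested entry is 8.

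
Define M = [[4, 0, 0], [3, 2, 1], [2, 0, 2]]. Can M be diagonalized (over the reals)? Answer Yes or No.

No

Characteristic polynomial: p(r) = r^3 - 8r^2 + 20r - 16 = (r - 4)(r - 2)^2.
r = 2 has algebraic multiplicity 2; rank(M − 2I) = 2, so geometric multiplicity = 1.
Geometric multiplicity < algebraic multiplicity, so M is not diagonalizable.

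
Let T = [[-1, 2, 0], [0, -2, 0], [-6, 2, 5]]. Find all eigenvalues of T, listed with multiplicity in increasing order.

-2, -1, 5

Characteristic polynomial: p(μ) = μ^3 - 2μ^2 - 13μ - 10 = (μ - 5)(μ + 1)(μ + 2).
Roots (with multiplicity): -2, -1, 5.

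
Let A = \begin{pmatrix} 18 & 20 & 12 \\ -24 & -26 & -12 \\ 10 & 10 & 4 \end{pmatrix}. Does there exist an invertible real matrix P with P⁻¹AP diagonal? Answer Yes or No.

Characteristic polynomial: p(λ) = λ^3 + 4λ^2 - 20λ - 48 = (λ - 4)(λ + 2)(λ + 6).
All 3 eigenvalues are distinct, so A is diagonalizable.

Yes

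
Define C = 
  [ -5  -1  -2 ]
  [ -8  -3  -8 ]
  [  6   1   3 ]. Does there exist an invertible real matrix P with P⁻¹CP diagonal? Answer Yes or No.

Characteristic polynomial: p(r) = r^3 + 5r^2 + 3r - 9 = (r - 1)(r + 3)^2.
r = -3 has algebraic multiplicity 2; rank(C + 3I) = 2, so geometric multiplicity = 1.
Geometric multiplicity < algebraic multiplicity, so C is not diagonalizable.

No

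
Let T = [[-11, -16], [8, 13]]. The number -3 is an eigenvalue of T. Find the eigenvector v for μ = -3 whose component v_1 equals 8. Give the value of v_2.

T + 3I = [[-8, -16], [8, 16]].
Solving (T + 3I)v = 0 gives the eigenspace spanned by (8, -4).
With v_1 = 8, v = (8, -4), so v_2 = -4.

-4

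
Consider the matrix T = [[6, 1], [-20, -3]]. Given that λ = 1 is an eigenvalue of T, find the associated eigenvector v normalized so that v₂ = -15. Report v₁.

3

T − 1I = [[5, 1], [-20, -4]].
Solving (T − 1I)v = 0 gives the eigenspace spanned by (3, -15).
With v₂ = -15, v = (3, -15), so v₁ = 3.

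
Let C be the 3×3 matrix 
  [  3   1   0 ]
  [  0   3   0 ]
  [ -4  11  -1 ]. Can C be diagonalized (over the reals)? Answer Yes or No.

Characteristic polynomial: p(λ) = λ^3 - 5λ^2 + 3λ + 9 = (λ - 3)^2(λ + 1).
λ = 3 has algebraic multiplicity 2; rank(C − 3I) = 2, so geometric multiplicity = 1.
Geometric multiplicity < algebraic multiplicity, so C is not diagonalizable.

No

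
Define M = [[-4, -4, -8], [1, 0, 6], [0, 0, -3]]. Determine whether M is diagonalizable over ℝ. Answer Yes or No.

No

Characteristic polynomial: p(s) = s^3 + 7s^2 + 16s + 12 = (s + 2)^2(s + 3).
s = -2 has algebraic multiplicity 2; rank(M + 2I) = 2, so geometric multiplicity = 1.
Geometric multiplicity < algebraic multiplicity, so M is not diagonalizable.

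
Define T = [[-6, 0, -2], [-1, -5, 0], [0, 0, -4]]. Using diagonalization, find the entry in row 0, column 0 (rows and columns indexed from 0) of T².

Characteristic polynomial: s^3 + 15s^2 + 74s + 120 = (s + 4)(s + 5)(s + 6), so the eigenvalues are -6, -5, -4.
s=-6: eigenvector (1, 1, 0).
s=-5: eigenvector (0, 1, 0).
s=-4: eigenvector (-1, 1, 1).
P = [[1, 0, -1], [1, 1, 1], [0, 0, 1]], D = diag(-6, -5, -4), P⁻¹ = [[1, 0, 1], [-1, 1, -2], [0, 0, 1]].
T² = P·diag(36, 25, 16)·P⁻¹ = [[36, 0, 20], [11, 25, 2], [0, 0, 16]].
The requested entry is 36.

36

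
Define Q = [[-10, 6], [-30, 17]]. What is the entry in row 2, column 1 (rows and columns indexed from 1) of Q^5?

-30930

Characteristic polynomial: λ^2 - 7λ + 10 = (λ - 5)(λ - 2), so the eigenvalues are 2, 5.
λ=2: eigenvector (1, 2).
λ=5: eigenvector (2, 5).
P = [[1, 2], [2, 5]], D = diag(2, 5), P⁻¹ = [[5, -2], [-2, 1]].
Q⁵ = P·diag(32, 3125)·P⁻¹ = [[-12340, 6186], [-30930, 15497]].
The requested entry is -30930.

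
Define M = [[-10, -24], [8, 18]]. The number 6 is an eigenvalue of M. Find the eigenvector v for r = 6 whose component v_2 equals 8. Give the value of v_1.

M − 6I = [[-16, -24], [8, 12]].
Solving (M − 6I)v = 0 gives the eigenspace spanned by (-12, 8).
With v_2 = 8, v = (-12, 8), so v_1 = -12.

-12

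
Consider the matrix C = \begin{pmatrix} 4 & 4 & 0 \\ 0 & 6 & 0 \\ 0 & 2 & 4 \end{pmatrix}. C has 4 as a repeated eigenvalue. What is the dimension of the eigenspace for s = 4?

2

C − 4I = [[0, 4, 0], [0, 2, 0], [0, 2, 0]].
This matrix has rank 1, so its null space has dimension 3 − 1 = 2.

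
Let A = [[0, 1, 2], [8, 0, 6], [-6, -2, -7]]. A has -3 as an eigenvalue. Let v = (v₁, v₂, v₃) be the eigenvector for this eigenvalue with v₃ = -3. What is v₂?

6

A + 3I = [[3, 1, 2], [8, 3, 6], [-6, -2, -4]].
Solving (A + 3I)v = 0 gives the eigenspace spanned by (0, 6, -3).
With v₃ = -3, v = (0, 6, -3), so v₂ = 6.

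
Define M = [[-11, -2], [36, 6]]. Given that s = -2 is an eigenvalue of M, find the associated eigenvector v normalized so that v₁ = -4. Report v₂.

M + 2I = [[-9, -2], [36, 8]].
Solving (M + 2I)v = 0 gives the eigenspace spanned by (-4, 18).
With v₁ = -4, v = (-4, 18), so v₂ = 18.

18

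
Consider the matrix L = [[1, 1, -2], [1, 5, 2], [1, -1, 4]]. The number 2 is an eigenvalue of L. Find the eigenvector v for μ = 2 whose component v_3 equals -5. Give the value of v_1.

L − 2I = [[-1, 1, -2], [1, 3, 2], [1, -1, 2]].
Solving (L − 2I)v = 0 gives the eigenspace spanned by (10, 0, -5).
With v_3 = -5, v = (10, 0, -5), so v_1 = 10.

10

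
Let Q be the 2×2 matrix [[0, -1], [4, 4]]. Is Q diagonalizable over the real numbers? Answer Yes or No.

No

Characteristic polynomial: p(s) = s^2 - 4s + 4 = (s - 2)^2.
s = 2 has algebraic multiplicity 2; rank(Q − 2I) = 1, so geometric multiplicity = 1.
Geometric multiplicity < algebraic multiplicity, so Q is not diagonalizable.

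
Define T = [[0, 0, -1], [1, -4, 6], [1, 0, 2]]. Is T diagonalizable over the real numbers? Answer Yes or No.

No

Characteristic polynomial: p(μ) = μ^3 + 2μ^2 - 7μ + 4 = (μ - 1)^2(μ + 4).
μ = 1 has algebraic multiplicity 2; rank(T − 1I) = 2, so geometric multiplicity = 1.
Geometric multiplicity < algebraic multiplicity, so T is not diagonalizable.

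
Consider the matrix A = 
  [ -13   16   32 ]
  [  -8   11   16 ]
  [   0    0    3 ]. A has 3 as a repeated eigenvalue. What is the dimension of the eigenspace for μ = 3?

2

A − 3I = [[-16, 16, 32], [-8, 8, 16], [0, 0, 0]].
This matrix has rank 1, so its null space has dimension 3 − 1 = 2.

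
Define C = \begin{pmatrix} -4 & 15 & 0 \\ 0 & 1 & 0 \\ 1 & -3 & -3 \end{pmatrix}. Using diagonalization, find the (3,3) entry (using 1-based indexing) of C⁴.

81

Characteristic polynomial: λ^3 + 6λ^2 + 5λ - 12 = (λ - 1)(λ + 3)(λ + 4), so the eigenvalues are -4, -3, 1.
λ=-4: eigenvector (1, 0, -1).
λ=-3: eigenvector (0, 0, 1).
λ=1: eigenvector (3, 1, 0).
P = [[1, 0, 3], [0, 0, 1], [-1, 1, 0]], D = diag(-4, -3, 1), P⁻¹ = [[1, -3, 0], [1, -3, 1], [0, 1, 0]].
C⁴ = P·diag(256, 81, 1)·P⁻¹ = [[256, -765, 0], [0, 1, 0], [-175, 525, 81]].
The requested entry is 81.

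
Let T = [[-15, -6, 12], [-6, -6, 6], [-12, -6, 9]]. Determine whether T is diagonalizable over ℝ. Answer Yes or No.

Characteristic polynomial: p(λ) = λ^3 + 12λ^2 + 45λ + 54 = (λ + 3)^2(λ + 6).
λ = -3 has algebraic multiplicity 2; rank(T + 3I) = 1, so geometric multiplicity = 2.
Every eigenvalue has geometric = algebraic multiplicity, so T is diagonalizable.

Yes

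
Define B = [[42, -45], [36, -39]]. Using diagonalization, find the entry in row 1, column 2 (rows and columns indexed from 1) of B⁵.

-40095

Characteristic polynomial: s^2 - 3s - 18 = (s - 6)(s + 3), so the eigenvalues are -3, 6.
s=-3: eigenvector (1, 1).
s=6: eigenvector (-5, -4).
P = [[1, -5], [1, -4]], D = diag(-3, 6), P⁻¹ = [[-4, 5], [-1, 1]].
B⁵ = P·diag(-243, 7776)·P⁻¹ = [[39852, -40095], [32076, -32319]].
The requested entry is -40095.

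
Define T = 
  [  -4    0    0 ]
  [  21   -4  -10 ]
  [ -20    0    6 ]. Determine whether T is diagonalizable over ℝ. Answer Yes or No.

No

Characteristic polynomial: p(s) = s^3 + 2s^2 - 32s - 96 = (s - 6)(s + 4)^2.
s = -4 has algebraic multiplicity 2; rank(T + 4I) = 2, so geometric multiplicity = 1.
Geometric multiplicity < algebraic multiplicity, so T is not diagonalizable.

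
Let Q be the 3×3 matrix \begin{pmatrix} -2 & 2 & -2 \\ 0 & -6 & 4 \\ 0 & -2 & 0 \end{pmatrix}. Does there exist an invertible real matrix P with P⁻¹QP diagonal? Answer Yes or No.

Characteristic polynomial: p(t) = t^3 + 8t^2 + 20t + 16 = (t + 2)^2(t + 4).
t = -2 has algebraic multiplicity 2; rank(Q + 2I) = 1, so geometric multiplicity = 2.
Every eigenvalue has geometric = algebraic multiplicity, so Q is diagonalizable.

Yes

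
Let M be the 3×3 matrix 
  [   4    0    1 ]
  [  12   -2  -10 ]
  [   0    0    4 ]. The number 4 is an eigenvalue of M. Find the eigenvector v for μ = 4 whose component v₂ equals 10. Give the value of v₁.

M − 4I = [[0, 0, 1], [12, -6, -10], [0, 0, 0]].
Solving (M − 4I)v = 0 gives the eigenspace spanned by (5, 10, 0).
With v₂ = 10, v = (5, 10, 0), so v₁ = 5.

5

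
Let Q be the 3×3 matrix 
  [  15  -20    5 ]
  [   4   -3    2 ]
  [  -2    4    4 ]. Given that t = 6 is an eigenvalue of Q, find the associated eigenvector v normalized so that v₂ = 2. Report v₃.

Q − 6I = [[9, -20, 5], [4, -9, 2], [-2, 4, -2]].
Solving (Q − 6I)v = 0 gives the eigenspace spanned by (5, 2, -1).
With v₂ = 2, v = (5, 2, -1), so v₃ = -1.

-1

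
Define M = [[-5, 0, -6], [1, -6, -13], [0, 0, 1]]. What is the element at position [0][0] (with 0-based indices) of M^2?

Characteristic polynomial: μ^3 + 10μ^2 + 19μ - 30 = (μ - 1)(μ + 5)(μ + 6), so the eigenvalues are -6, -5, 1.
μ=-6: eigenvector (0, 1, 0).
μ=-5: eigenvector (-1, -1, 0).
μ=1: eigenvector (-1, -2, 1).
P = [[0, -1, -1], [1, -1, -2], [0, 0, 1]], D = diag(-6, -5, 1), P⁻¹ = [[-1, 1, 1], [-1, 0, -1], [0, 0, 1]].
M² = P·diag(36, 25, 1)·P⁻¹ = [[25, 0, 24], [-11, 36, 59], [0, 0, 1]].
The requested entry is 25.

25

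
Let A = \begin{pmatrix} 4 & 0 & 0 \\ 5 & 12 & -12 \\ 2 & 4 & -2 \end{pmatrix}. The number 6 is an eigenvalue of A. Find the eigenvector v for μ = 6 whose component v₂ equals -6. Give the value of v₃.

A − 6I = [[-2, 0, 0], [5, 6, -12], [2, 4, -8]].
Solving (A − 6I)v = 0 gives the eigenspace spanned by (0, -6, -3).
With v₂ = -6, v = (0, -6, -3), so v₃ = -3.

-3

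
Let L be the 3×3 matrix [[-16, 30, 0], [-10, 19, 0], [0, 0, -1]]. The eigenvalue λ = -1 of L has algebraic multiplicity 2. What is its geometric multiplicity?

L + 1I = [[-15, 30, 0], [-10, 20, 0], [0, 0, 0]].
This matrix has rank 1, so its null space has dimension 3 − 1 = 2.

2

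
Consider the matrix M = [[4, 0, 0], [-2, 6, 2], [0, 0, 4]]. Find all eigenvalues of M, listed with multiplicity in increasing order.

4, 4, 6

Characteristic polynomial: p(t) = t^3 - 14t^2 + 64t - 96 = (t - 6)(t - 4)^2.
Roots (with multiplicity): 4, 4, 6.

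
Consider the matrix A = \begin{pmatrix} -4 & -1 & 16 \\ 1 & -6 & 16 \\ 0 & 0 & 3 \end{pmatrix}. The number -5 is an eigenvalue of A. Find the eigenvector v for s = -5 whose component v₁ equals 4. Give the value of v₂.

4

A + 5I = [[1, -1, 16], [1, -1, 16], [0, 0, 8]].
Solving (A + 5I)v = 0 gives the eigenspace spanned by (4, 4, 0).
With v₁ = 4, v = (4, 4, 0), so v₂ = 4.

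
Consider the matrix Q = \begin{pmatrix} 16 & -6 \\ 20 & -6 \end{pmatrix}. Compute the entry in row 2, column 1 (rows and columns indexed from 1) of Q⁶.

Characteristic polynomial: λ^2 - 10λ + 24 = (λ - 6)(λ - 4), so the eigenvalues are 4, 6.
λ=4: eigenvector (1, 2).
λ=6: eigenvector (-3, -5).
P = [[1, -3], [2, -5]], D = diag(4, 6), P⁻¹ = [[-5, 3], [-2, 1]].
Q⁶ = P·diag(4096, 46656)·P⁻¹ = [[259456, -127680], [425600, -208704]].
The requested entry is 425600.

425600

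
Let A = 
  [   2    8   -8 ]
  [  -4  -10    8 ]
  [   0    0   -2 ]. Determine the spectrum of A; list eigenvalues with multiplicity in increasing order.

-6, -2, -2

Characteristic polynomial: p(r) = r^3 + 10r^2 + 28r + 24 = (r + 2)^2(r + 6).
Roots (with multiplicity): -6, -2, -2.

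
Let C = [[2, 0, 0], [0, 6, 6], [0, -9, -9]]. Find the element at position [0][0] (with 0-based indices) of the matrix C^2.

4

Characteristic polynomial: λ^3 + λ^2 - 6λ = λ(λ - 2)(λ + 3), so the eigenvalues are -3, 0, 2.
λ=2: eigenvector (1, 0, 0).
λ=0: eigenvector (0, 1, -1).
λ=-3: eigenvector (0, -2, 3).
P = [[1, 0, 0], [0, 1, -2], [0, -1, 3]], D = diag(2, 0, -3), P⁻¹ = [[1, 0, 0], [0, 3, 2], [0, 1, 1]].
C² = P·diag(4, 0, 9)·P⁻¹ = [[4, 0, 0], [0, -18, -18], [0, 27, 27]].
The requested entry is 4.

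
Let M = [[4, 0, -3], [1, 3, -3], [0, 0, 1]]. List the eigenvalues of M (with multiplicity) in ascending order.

1, 3, 4

Characteristic polynomial: p(t) = t^3 - 8t^2 + 19t - 12 = (t - 4)(t - 3)(t - 1).
Roots (with multiplicity): 1, 3, 4.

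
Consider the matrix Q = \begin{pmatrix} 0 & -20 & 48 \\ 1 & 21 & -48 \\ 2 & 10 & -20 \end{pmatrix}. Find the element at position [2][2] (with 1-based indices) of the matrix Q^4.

Characteristic polynomial: t^3 - t^2 - 16t + 16 = (t - 4)(t - 1)(t + 4), so the eigenvalues are -4, 1, 4.
t=4: eigenvector (3, -3, -1).
t=-4: eigenvector (-2, 2, 1).
t=1: eigenvector (-4, 5, 2).
P = [[3, -2, -4], [-3, 2, 5], [-1, 1, 2]], D = diag(4, -4, 1), P⁻¹ = [[1, 0, 2], [-1, -2, 3], [1, 1, 0]].
Q⁴ = P·diag(256, 256, 1)·P⁻¹ = [[1276, 1020, 0], [-1275, -1019, 0], [-510, -510, 256]].
The requested entry is -1019.

-1019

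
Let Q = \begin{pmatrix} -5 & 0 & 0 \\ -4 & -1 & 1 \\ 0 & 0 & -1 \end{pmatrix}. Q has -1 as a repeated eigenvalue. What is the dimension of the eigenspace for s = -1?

1

Q + 1I = [[-4, 0, 0], [-4, 0, 1], [0, 0, 0]].
This matrix has rank 2, so its null space has dimension 3 − 2 = 1.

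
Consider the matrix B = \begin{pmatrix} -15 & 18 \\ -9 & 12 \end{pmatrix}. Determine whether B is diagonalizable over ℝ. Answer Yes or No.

Characteristic polynomial: p(r) = r^2 + 3r - 18 = (r - 3)(r + 6).
All 2 eigenvalues are distinct, so B is diagonalizable.

Yes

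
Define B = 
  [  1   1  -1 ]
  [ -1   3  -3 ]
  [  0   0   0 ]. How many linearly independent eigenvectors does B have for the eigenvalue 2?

1

B − 2I = [[-1, 1, -1], [-1, 1, -3], [0, 0, -2]].
This matrix has rank 2, so its null space has dimension 3 − 2 = 1.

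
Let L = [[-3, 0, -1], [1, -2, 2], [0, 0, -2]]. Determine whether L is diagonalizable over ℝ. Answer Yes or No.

No

Characteristic polynomial: p(s) = s^3 + 7s^2 + 16s + 12 = (s + 2)^2(s + 3).
s = -2 has algebraic multiplicity 2; rank(L + 2I) = 2, so geometric multiplicity = 1.
Geometric multiplicity < algebraic multiplicity, so L is not diagonalizable.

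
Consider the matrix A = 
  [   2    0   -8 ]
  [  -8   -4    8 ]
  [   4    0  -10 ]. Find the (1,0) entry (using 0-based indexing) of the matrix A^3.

-224

Characteristic polynomial: μ^3 + 12μ^2 + 44μ + 48 = (μ + 2)(μ + 4)(μ + 6), so the eigenvalues are -6, -4, -2.
μ=-6: eigenvector (1, 0, 1).
μ=-2: eigenvector (-2, 4, -1).
μ=-4: eigenvector (0, 1, 0).
P = [[1, -2, 0], [0, 4, 1], [1, -1, 0]], D = diag(-6, -2, -4), P⁻¹ = [[-1, 0, 2], [-1, 0, 1], [4, 1, -4]].
A³ = P·diag(-216, -8, -64)·P⁻¹ = [[200, 0, -416], [-224, -64, 224], [208, 0, -424]].
The requested entry is -224.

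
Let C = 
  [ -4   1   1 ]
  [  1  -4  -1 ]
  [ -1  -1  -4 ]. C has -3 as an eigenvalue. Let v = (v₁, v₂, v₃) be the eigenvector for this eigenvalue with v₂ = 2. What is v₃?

C + 3I = [[-1, 1, 1], [1, -1, -1], [-1, -1, -1]].
Solving (C + 3I)v = 0 gives the eigenspace spanned by (0, 2, -2).
With v₂ = 2, v = (0, 2, -2), so v₃ = -2.

-2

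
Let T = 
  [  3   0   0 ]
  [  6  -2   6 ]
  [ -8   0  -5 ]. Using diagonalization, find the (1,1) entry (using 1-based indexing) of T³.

27

Characteristic polynomial: r^3 + 4r^2 - 11r - 30 = (r - 3)(r + 2)(r + 5), so the eigenvalues are -5, -2, 3.
r=3: eigenvector (1, 0, -1).
r=-2: eigenvector (0, 1, 0).
r=-5: eigenvector (0, -2, 1).
P = [[1, 0, 0], [0, 1, -2], [-1, 0, 1]], D = diag(3, -2, -5), P⁻¹ = [[1, 0, 0], [2, 1, 2], [1, 0, 1]].
T³ = P·diag(27, -8, -125)·P⁻¹ = [[27, 0, 0], [234, -8, 234], [-152, 0, -125]].
The requested entry is 27.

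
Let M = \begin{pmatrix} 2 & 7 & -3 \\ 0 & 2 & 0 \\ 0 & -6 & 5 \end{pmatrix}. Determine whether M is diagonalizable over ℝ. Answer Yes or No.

Characteristic polynomial: p(μ) = μ^3 - 9μ^2 + 24μ - 20 = (μ - 5)(μ - 2)^2.
μ = 2 has algebraic multiplicity 2; rank(M − 2I) = 2, so geometric multiplicity = 1.
Geometric multiplicity < algebraic multiplicity, so M is not diagonalizable.

No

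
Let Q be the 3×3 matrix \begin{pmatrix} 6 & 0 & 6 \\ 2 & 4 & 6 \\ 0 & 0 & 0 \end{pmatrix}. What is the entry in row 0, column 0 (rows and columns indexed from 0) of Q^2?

36

Characteristic polynomial: s^3 - 10s^2 + 24s = s(s - 6)(s - 4), so the eigenvalues are 0, 4, 6.
s=6: eigenvector (1, 1, 0).
s=4: eigenvector (0, 1, 0).
s=0: eigenvector (-1, -1, 1).
P = [[1, 0, -1], [1, 1, -1], [0, 0, 1]], D = diag(6, 4, 0), P⁻¹ = [[1, 0, 1], [-1, 1, 0], [0, 0, 1]].
Q² = P·diag(36, 16, 0)·P⁻¹ = [[36, 0, 36], [20, 16, 36], [0, 0, 0]].
The requested entry is 36.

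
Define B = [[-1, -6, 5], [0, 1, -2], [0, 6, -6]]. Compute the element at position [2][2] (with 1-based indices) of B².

Characteristic polynomial: t^3 + 6t^2 + 11t + 6 = (t + 1)(t + 2)(t + 3), so the eigenvalues are -3, -2, -1.
t=-1: eigenvector (1, 0, 0).
t=-3: eigenvector (-2, 1, 2).
t=-2: eigenvector (3, -2, -3).
P = [[1, -2, 3], [0, 1, -2], [0, 2, -3]], D = diag(-1, -3, -2), P⁻¹ = [[1, 0, 1], [0, -3, 2], [0, -2, 1]].
B² = P·diag(1, 9, 4)·P⁻¹ = [[1, 30, -23], [0, -11, 10], [0, -30, 24]].
The requested entry is -11.

-11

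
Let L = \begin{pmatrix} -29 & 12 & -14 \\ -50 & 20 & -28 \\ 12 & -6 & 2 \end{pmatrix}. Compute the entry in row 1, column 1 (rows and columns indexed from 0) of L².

Characteristic polynomial: t^3 + 7t^2 + 2t - 40 = (t - 2)(t + 4)(t + 5), so the eigenvalues are -5, -4, 2.
t=-4: eigenvector (-2, -3, 1).
t=-5: eigenvector (1, 2, 0).
t=2: eigenvector (-2, -4, 1).
P = [[-2, 1, -2], [-3, 2, -4], [1, 0, 1]], D = diag(-4, -5, 2), P⁻¹ = [[-2, 1, 0], [1, 0, 2], [2, -1, 1]].
L² = P·diag(16, 25, 4)·P⁻¹ = [[73, -24, 42], [114, -32, 84], [-24, 12, 4]].
The requested entry is -32.

-32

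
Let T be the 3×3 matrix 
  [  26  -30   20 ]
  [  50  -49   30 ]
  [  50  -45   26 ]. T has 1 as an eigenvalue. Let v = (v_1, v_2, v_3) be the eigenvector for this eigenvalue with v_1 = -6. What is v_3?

T − 1I = [[25, -30, 20], [50, -50, 30], [50, -45, 25]].
Solving (T − 1I)v = 0 gives the eigenspace spanned by (-6, -15, -15).
With v_1 = -6, v = (-6, -15, -15), so v_3 = -15.

-15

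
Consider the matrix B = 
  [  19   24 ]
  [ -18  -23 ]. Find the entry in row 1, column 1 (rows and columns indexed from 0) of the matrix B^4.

2497

Characteristic polynomial: t^2 + 4t - 5 = (t - 1)(t + 5), so the eigenvalues are -5, 1.
t=1: eigenvector (4, -3).
t=-5: eigenvector (-1, 1).
P = [[4, -1], [-3, 1]], D = diag(1, -5), P⁻¹ = [[1, 1], [3, 4]].
B⁴ = P·diag(1, 625)·P⁻¹ = [[-1871, -2496], [1872, 2497]].
The requested entry is 2497.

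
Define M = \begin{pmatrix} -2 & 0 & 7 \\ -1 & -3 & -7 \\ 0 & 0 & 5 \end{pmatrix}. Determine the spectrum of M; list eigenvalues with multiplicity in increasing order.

Characteristic polynomial: p(λ) = λ^3 - 19λ - 30 = (λ - 5)(λ + 2)(λ + 3).
Roots (with multiplicity): -3, -2, 5.

-3, -2, 5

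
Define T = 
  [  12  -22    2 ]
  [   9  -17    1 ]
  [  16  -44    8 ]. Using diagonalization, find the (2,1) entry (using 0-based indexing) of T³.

Characteristic polynomial: s^3 - 3s^2 - 34s + 120 = (s - 5)(s - 4)(s + 6), so the eigenvalues are -6, 4, 5.
s=-6: eigenvector (1, 1, 2).
s=5: eigenvector (-2, -1, -4).
s=4: eigenvector (-2, -1, -3).
P = [[1, -2, -2], [1, -1, -1], [2, -4, -3]], D = diag(-6, 5, 4), P⁻¹ = [[-1, 2, 0], [1, 1, -1], [-2, 0, 1]].
T³ = P·diag(-216, 125, 64)·P⁻¹ = [[222, -682, 122], [219, -557, 61], [316, -1364, 308]].
The requested entry is -1364.

-1364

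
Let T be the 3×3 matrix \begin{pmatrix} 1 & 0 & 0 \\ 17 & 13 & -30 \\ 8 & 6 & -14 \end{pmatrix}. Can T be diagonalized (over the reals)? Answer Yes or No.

Characteristic polynomial: p(s) = s^3 - 3s + 2 = (s - 1)^2(s + 2).
s = 1 has algebraic multiplicity 2; rank(T − 1I) = 2, so geometric multiplicity = 1.
Geometric multiplicity < algebraic multiplicity, so T is not diagonalizable.

No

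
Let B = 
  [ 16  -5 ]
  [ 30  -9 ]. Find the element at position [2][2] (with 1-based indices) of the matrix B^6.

-93309

Characteristic polynomial: s^2 - 7s + 6 = (s - 6)(s - 1), so the eigenvalues are 1, 6.
s=6: eigenvector (-1, -2).
s=1: eigenvector (1, 3).
P = [[-1, 1], [-2, 3]], D = diag(6, 1), P⁻¹ = [[-3, 1], [-2, 1]].
B⁶ = P·diag(46656, 1)·P⁻¹ = [[139966, -46655], [279930, -93309]].
The requested entry is -93309.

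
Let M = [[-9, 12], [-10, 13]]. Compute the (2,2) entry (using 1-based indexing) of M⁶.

4369

Characteristic polynomial: s^2 - 4s + 3 = (s - 3)(s - 1), so the eigenvalues are 1, 3.
s=1: eigenvector (-6, -5).
s=3: eigenvector (1, 1).
P = [[-6, 1], [-5, 1]], D = diag(1, 3), P⁻¹ = [[-1, 1], [-5, 6]].
M⁶ = P·diag(1, 729)·P⁻¹ = [[-3639, 4368], [-3640, 4369]].
The requested entry is 4369.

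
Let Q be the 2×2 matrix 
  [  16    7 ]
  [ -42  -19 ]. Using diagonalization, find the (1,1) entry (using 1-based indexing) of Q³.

Characteristic polynomial: μ^2 + 3μ - 10 = (μ - 2)(μ + 5), so the eigenvalues are -5, 2.
μ=-5: eigenvector (1, -3).
μ=2: eigenvector (1, -2).
P = [[1, 1], [-3, -2]], D = diag(-5, 2), P⁻¹ = [[-2, -1], [3, 1]].
Q³ = P·diag(-125, 8)·P⁻¹ = [[274, 133], [-798, -391]].
The requested entry is 274.

274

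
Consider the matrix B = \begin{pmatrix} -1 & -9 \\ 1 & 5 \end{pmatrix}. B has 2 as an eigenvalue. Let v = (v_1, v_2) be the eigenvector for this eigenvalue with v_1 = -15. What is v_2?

B − 2I = [[-3, -9], [1, 3]].
Solving (B − 2I)v = 0 gives the eigenspace spanned by (-15, 5).
With v_1 = -15, v = (-15, 5), so v_2 = 5.

5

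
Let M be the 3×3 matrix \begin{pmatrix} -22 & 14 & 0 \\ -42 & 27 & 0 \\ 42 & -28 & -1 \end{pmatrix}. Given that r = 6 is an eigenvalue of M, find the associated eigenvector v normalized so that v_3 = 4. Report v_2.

M − 6I = [[-28, 14, 0], [-42, 21, 0], [42, -28, -7]].
Solving (M − 6I)v = 0 gives the eigenspace spanned by (-2, -4, 4).
With v_3 = 4, v = (-2, -4, 4), so v_2 = -4.

-4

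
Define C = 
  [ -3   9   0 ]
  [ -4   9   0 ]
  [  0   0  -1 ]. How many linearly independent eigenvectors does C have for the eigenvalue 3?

C − 3I = [[-6, 9, 0], [-4, 6, 0], [0, 0, -4]].
This matrix has rank 2, so its null space has dimension 3 − 2 = 1.

1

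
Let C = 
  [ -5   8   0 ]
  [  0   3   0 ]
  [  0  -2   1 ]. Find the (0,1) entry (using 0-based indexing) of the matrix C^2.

-16

Characteristic polynomial: λ^3 + λ^2 - 17λ + 15 = (λ - 3)(λ - 1)(λ + 5), so the eigenvalues are -5, 1, 3.
λ=-5: eigenvector (1, 0, 0).
λ=3: eigenvector (1, 1, -1).
λ=1: eigenvector (0, 0, 1).
P = [[1, 1, 0], [0, 1, 0], [0, -1, 1]], D = diag(-5, 3, 1), P⁻¹ = [[1, -1, 0], [0, 1, 0], [0, 1, 1]].
C² = P·diag(25, 9, 1)·P⁻¹ = [[25, -16, 0], [0, 9, 0], [0, -8, 1]].
The requested entry is -16.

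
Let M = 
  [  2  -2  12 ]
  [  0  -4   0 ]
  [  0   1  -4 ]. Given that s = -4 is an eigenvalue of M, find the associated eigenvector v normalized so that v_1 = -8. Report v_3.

4

M + 4I = [[6, -2, 12], [0, 0, 0], [0, 1, 0]].
Solving (M + 4I)v = 0 gives the eigenspace spanned by (-8, 0, 4).
With v_1 = -8, v = (-8, 0, 4), so v_3 = 4.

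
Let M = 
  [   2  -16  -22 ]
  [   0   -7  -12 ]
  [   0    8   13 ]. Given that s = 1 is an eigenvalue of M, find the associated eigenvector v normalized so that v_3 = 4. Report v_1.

M − 1I = [[1, -16, -22], [0, -8, -12], [0, 8, 12]].
Solving (M − 1I)v = 0 gives the eigenspace spanned by (-8, -6, 4).
With v_3 = 4, v = (-8, -6, 4), so v_1 = -8.

-8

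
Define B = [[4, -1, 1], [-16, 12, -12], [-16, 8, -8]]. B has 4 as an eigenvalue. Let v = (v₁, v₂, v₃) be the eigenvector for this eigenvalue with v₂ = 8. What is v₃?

B − 4I = [[0, -1, 1], [-16, 8, -12], [-16, 8, -12]].
Solving (B − 4I)v = 0 gives the eigenspace spanned by (-2, 8, 8).
With v₂ = 8, v = (-2, 8, 8), so v₃ = 8.

8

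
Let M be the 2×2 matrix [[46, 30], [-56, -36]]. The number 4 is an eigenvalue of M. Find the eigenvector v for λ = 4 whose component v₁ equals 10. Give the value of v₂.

-14

M − 4I = [[42, 30], [-56, -40]].
Solving (M − 4I)v = 0 gives the eigenspace spanned by (10, -14).
With v₁ = 10, v = (10, -14), so v₂ = -14.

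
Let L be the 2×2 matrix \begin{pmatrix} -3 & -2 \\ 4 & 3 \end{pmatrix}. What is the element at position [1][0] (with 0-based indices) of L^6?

Characteristic polynomial: λ^2 - 1 = (λ - 1)(λ + 1), so the eigenvalues are -1, 1.
λ=1: eigenvector (-1, 2).
λ=-1: eigenvector (-1, 1).
P = [[-1, -1], [2, 1]], D = diag(1, -1), P⁻¹ = [[1, 1], [-2, -1]].
L⁶ = P·diag(1, 1)·P⁻¹ = [[1, 0], [0, 1]].
The requested entry is 0.

0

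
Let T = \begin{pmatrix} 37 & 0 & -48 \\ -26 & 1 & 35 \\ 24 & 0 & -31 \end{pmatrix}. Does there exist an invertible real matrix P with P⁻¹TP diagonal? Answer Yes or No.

No

Characteristic polynomial: p(s) = s^3 - 7s^2 + 11s - 5 = (s - 5)(s - 1)^2.
s = 1 has algebraic multiplicity 2; rank(T − 1I) = 2, so geometric multiplicity = 1.
Geometric multiplicity < algebraic multiplicity, so T is not diagonalizable.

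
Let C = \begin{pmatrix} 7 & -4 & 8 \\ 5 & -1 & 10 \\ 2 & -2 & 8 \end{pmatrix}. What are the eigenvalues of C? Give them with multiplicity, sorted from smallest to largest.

4, 5, 5

Characteristic polynomial: p(t) = t^3 - 14t^2 + 65t - 100 = (t - 5)^2(t - 4).
Roots (with multiplicity): 4, 5, 5.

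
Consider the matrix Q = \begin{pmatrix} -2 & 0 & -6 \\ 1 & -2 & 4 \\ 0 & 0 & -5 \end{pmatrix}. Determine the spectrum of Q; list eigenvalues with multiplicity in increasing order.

-5, -2, -2

Characteristic polynomial: p(s) = s^3 + 9s^2 + 24s + 20 = (s + 2)^2(s + 5).
Roots (with multiplicity): -5, -2, -2.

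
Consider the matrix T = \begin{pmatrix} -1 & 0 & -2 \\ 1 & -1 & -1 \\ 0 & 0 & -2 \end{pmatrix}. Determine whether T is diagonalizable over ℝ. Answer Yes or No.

No

Characteristic polynomial: p(λ) = λ^3 + 4λ^2 + 5λ + 2 = (λ + 1)^2(λ + 2).
λ = -1 has algebraic multiplicity 2; rank(T + 1I) = 2, so geometric multiplicity = 1.
Geometric multiplicity < algebraic multiplicity, so T is not diagonalizable.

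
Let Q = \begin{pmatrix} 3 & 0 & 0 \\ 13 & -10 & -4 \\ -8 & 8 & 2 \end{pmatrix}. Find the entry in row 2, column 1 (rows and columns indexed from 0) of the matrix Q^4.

-2560

Characteristic polynomial: t^3 + 5t^2 - 12t - 36 = (t - 3)(t + 2)(t + 6), so the eigenvalues are -6, -2, 3.
t=3: eigenvector (1, 1, 0).
t=-2: eigenvector (0, -1, 2).
t=-6: eigenvector (0, -1, 1).
P = [[1, 0, 0], [1, -1, -1], [0, 2, 1]], D = diag(3, -2, -6), P⁻¹ = [[1, 0, 0], [-1, 1, 1], [2, -2, -1]].
Q⁴ = P·diag(81, 16, 1296)·P⁻¹ = [[81, 0, 0], [-2495, 2576, 1280], [2560, -2560, -1264]].
The requested entry is -2560.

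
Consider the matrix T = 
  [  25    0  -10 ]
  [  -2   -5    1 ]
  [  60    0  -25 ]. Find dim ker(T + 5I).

1

T + 5I = [[30, 0, -10], [-2, 0, 1], [60, 0, -20]].
This matrix has rank 2, so its null space has dimension 3 − 2 = 1.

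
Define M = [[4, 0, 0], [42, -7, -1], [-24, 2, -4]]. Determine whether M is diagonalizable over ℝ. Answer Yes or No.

Yes

Characteristic polynomial: p(s) = s^3 + 7s^2 - 14s - 120 = (s - 4)(s + 5)(s + 6).
All 3 eigenvalues are distinct, so M is diagonalizable.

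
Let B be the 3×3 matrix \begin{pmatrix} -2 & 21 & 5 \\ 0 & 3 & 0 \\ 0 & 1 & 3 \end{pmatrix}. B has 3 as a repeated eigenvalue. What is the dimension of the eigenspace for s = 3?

1

B − 3I = [[-5, 21, 5], [0, 0, 0], [0, 1, 0]].
This matrix has rank 2, so its null space has dimension 3 − 2 = 1.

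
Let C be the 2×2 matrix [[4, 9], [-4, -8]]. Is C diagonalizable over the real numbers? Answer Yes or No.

Characteristic polynomial: p(λ) = λ^2 + 4λ + 4 = (λ + 2)^2.
λ = -2 has algebraic multiplicity 2; rank(C + 2I) = 1, so geometric multiplicity = 1.
Geometric multiplicity < algebraic multiplicity, so C is not diagonalizable.

No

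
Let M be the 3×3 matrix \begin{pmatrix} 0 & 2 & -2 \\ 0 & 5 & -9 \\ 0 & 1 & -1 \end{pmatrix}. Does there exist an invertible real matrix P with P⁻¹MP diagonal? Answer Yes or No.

Characteristic polynomial: p(t) = t^3 - 4t^2 + 4t = t(t - 2)^2.
t = 2 has algebraic multiplicity 2; rank(M − 2I) = 2, so geometric multiplicity = 1.
Geometric multiplicity < algebraic multiplicity, so M is not diagonalizable.

No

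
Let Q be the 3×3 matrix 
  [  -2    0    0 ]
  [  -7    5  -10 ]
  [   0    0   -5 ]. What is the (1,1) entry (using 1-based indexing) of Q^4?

Characteristic polynomial: μ^3 + 2μ^2 - 25μ - 50 = (μ - 5)(μ + 2)(μ + 5), so the eigenvalues are -5, -2, 5.
μ=-2: eigenvector (1, 1, 0).
μ=5: eigenvector (0, 1, 0).
μ=-5: eigenvector (0, 1, 1).
P = [[1, 0, 0], [1, 1, 1], [0, 0, 1]], D = diag(-2, 5, -5), P⁻¹ = [[1, 0, 0], [-1, 1, -1], [0, 0, 1]].
Q⁴ = P·diag(16, 625, 625)·P⁻¹ = [[16, 0, 0], [-609, 625, 0], [0, 0, 625]].
The requested entry is 16.

16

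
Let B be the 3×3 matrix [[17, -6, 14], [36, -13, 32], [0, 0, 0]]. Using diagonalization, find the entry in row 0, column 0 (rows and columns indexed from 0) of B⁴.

1873

Characteristic polynomial: r^3 - 4r^2 - 5r = r(r - 5)(r + 1), so the eigenvalues are -1, 0, 5.
r=5: eigenvector (1, 2, 0).
r=-1: eigenvector (1, 3, 0).
r=0: eigenvector (2, 8, 1).
P = [[1, 1, 2], [2, 3, 8], [0, 0, 1]], D = diag(5, -1, 0), P⁻¹ = [[3, -1, 2], [-2, 1, -4], [0, 0, 1]].
B⁴ = P·diag(625, 1, 0)·P⁻¹ = [[1873, -624, 1246], [3744, -1247, 2488], [0, 0, 0]].
The requested entry is 1873.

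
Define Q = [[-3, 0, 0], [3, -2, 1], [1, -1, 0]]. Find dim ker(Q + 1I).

1

Q + 1I = [[-2, 0, 0], [3, -1, 1], [1, -1, 1]].
This matrix has rank 2, so its null space has dimension 3 − 2 = 1.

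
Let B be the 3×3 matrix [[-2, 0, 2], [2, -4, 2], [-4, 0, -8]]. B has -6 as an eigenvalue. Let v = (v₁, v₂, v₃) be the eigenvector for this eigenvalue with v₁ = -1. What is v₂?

B + 6I = [[4, 0, 2], [2, 2, 2], [-4, 0, -2]].
Solving (B + 6I)v = 0 gives the eigenspace spanned by (-1, -1, 2).
With v₁ = -1, v = (-1, -1, 2), so v₂ = -1.

-1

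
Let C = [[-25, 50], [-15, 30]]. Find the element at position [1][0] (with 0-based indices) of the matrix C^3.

-375

Characteristic polynomial: r^2 - 5r = r(r - 5), so the eigenvalues are 0, 5.
r=5: eigenvector (-5, -3).
r=0: eigenvector (2, 1).
P = [[-5, 2], [-3, 1]], D = diag(5, 0), P⁻¹ = [[1, -2], [3, -5]].
C³ = P·diag(125, 0)·P⁻¹ = [[-625, 1250], [-375, 750]].
The requested entry is -375.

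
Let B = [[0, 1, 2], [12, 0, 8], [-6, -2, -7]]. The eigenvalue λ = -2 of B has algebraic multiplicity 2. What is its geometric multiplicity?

B + 2I = [[2, 1, 2], [12, 2, 8], [-6, -2, -5]].
This matrix has rank 2, so its null space has dimension 3 − 2 = 1.

1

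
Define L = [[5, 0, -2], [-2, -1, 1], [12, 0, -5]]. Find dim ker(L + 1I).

L + 1I = [[6, 0, -2], [-2, 0, 1], [12, 0, -4]].
This matrix has rank 2, so its null space has dimension 3 − 2 = 1.

1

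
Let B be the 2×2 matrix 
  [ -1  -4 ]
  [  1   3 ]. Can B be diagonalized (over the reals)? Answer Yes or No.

Characteristic polynomial: p(s) = s^2 - 2s + 1 = (s - 1)^2.
s = 1 has algebraic multiplicity 2; rank(B − 1I) = 1, so geometric multiplicity = 1.
Geometric multiplicity < algebraic multiplicity, so B is not diagonalizable.

No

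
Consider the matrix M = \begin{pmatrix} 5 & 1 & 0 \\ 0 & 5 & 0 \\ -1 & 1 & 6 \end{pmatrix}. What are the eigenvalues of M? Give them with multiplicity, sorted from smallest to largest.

5, 5, 6

Characteristic polynomial: p(λ) = λ^3 - 16λ^2 + 85λ - 150 = (λ - 6)(λ - 5)^2.
Roots (with multiplicity): 5, 5, 6.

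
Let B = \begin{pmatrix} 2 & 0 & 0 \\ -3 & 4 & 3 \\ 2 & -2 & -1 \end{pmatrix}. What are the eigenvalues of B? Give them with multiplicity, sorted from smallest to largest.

Characteristic polynomial: p(μ) = μ^3 - 5μ^2 + 8μ - 4 = (μ - 2)^2(μ - 1).
Roots (with multiplicity): 1, 2, 2.

1, 2, 2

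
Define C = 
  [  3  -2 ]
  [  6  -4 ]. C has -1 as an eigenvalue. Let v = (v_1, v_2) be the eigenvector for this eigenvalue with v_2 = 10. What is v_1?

C + 1I = [[4, -2], [6, -3]].
Solving (C + 1I)v = 0 gives the eigenspace spanned by (5, 10).
With v_2 = 10, v = (5, 10), so v_1 = 5.

5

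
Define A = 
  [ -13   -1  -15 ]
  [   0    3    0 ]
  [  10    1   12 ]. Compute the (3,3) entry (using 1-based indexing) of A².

Characteristic polynomial: r^3 - 2r^2 - 9r + 18 = (r - 3)(r - 2)(r + 3), so the eigenvalues are -3, 2, 3.
r=-3: eigenvector (-3, 0, 2).
r=3: eigenvector (-1, 1, 1).
r=2: eigenvector (-1, 0, 1).
P = [[-3, -1, -1], [0, 1, 0], [2, 1, 1]], D = diag(-3, 3, 2), P⁻¹ = [[-1, 0, -1], [0, 1, 0], [2, -1, 3]].
A² = P·diag(9, 9, 4)·P⁻¹ = [[19, -5, 15], [0, 9, 0], [-10, 5, -6]].
The requested entry is -6.

-6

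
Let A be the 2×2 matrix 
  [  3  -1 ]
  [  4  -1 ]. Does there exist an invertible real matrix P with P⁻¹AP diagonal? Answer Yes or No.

Characteristic polynomial: p(r) = r^2 - 2r + 1 = (r - 1)^2.
r = 1 has algebraic multiplicity 2; rank(A − 1I) = 1, so geometric multiplicity = 1.
Geometric multiplicity < algebraic multiplicity, so A is not diagonalizable.

No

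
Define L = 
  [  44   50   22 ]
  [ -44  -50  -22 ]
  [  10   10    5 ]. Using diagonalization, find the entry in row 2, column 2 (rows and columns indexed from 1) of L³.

-1580

Characteristic polynomial: s^3 + s^2 - 30s = s(s - 5)(s + 6), so the eigenvalues are -6, 0, 5.
s=0: eigenvector (1, 0, -2).
s=-6: eigenvector (-1, 1, 0).
s=5: eigenvector (2, -2, 1).
P = [[1, -1, 2], [0, 1, -2], [-2, 0, 1]], D = diag(0, -6, 5), P⁻¹ = [[1, 1, 0], [4, 5, 2], [2, 2, 1]].
L³ = P·diag(0, -216, 125)·P⁻¹ = [[1364, 1580, 682], [-1364, -1580, -682], [250, 250, 125]].
The requested entry is -1580.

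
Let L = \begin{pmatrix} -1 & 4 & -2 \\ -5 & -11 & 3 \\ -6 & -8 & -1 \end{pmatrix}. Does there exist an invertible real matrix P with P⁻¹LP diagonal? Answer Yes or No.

No

Characteristic polynomial: p(s) = s^3 + 13s^2 + 55s + 75 = (s + 3)(s + 5)^2.
s = -5 has algebraic multiplicity 2; rank(L + 5I) = 2, so geometric multiplicity = 1.
Geometric multiplicity < algebraic multiplicity, so L is not diagonalizable.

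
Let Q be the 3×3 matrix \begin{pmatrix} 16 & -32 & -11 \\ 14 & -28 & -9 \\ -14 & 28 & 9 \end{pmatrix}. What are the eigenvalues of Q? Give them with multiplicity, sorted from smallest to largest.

Characteristic polynomial: p(s) = s^3 + 3s^2 - 10s = s(s - 2)(s + 5).
Roots (with multiplicity): -5, 0, 2.

-5, 0, 2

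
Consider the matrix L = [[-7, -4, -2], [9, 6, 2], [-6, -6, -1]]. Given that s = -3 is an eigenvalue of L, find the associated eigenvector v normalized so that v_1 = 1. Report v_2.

-1

L + 3I = [[-4, -4, -2], [9, 9, 2], [-6, -6, 2]].
Solving (L + 3I)v = 0 gives the eigenspace spanned by (1, -1, 0).
With v_1 = 1, v = (1, -1, 0), so v_2 = -1.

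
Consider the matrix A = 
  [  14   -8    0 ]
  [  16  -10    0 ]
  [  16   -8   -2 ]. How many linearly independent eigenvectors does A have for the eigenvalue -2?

2

A + 2I = [[16, -8, 0], [16, -8, 0], [16, -8, 0]].
This matrix has rank 1, so its null space has dimension 3 − 1 = 2.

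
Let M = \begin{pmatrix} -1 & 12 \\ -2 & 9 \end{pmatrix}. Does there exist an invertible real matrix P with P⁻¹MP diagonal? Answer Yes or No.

Yes

Characteristic polynomial: p(μ) = μ^2 - 8μ + 15 = (μ - 5)(μ - 3).
All 2 eigenvalues are distinct, so M is diagonalizable.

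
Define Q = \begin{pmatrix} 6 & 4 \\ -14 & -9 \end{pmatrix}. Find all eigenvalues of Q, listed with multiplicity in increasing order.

-2, -1

Characteristic polynomial: p(t) = t^2 + 3t + 2 = (t + 1)(t + 2).
Roots (with multiplicity): -2, -1.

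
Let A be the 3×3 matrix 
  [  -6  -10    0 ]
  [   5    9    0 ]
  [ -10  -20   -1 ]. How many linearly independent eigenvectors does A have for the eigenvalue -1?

A + 1I = [[-5, -10, 0], [5, 10, 0], [-10, -20, 0]].
This matrix has rank 1, so its null space has dimension 3 − 1 = 2.

2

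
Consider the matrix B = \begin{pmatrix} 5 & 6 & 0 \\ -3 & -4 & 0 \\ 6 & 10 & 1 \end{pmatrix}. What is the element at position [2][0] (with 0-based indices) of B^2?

Characteristic polynomial: s^3 - 2s^2 - s + 2 = (s - 2)(s - 1)(s + 1), so the eigenvalues are -1, 1, 2.
s=2: eigenvector (2, -1, 2).
s=-1: eigenvector (-1, 1, -2).
s=1: eigenvector (0, 0, 1).
P = [[2, -1, 0], [-1, 1, 0], [2, -2, 1]], D = diag(2, -1, 1), P⁻¹ = [[1, 1, 0], [1, 2, 0], [0, 2, 1]].
B² = P·diag(4, 1, 1)·P⁻¹ = [[7, 6, 0], [-3, -2, 0], [6, 6, 1]].
The requested entry is 6.

6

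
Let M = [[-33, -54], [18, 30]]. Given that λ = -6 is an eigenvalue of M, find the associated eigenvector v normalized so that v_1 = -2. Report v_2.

1

M + 6I = [[-27, -54], [18, 36]].
Solving (M + 6I)v = 0 gives the eigenspace spanned by (-2, 1).
With v_1 = -2, v = (-2, 1), so v_2 = 1.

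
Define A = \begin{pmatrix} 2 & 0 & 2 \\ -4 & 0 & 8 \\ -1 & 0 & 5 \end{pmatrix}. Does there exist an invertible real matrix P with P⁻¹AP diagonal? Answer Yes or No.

Yes

Characteristic polynomial: p(t) = t^3 - 7t^2 + 12t = t(t - 4)(t - 3).
All 3 eigenvalues are distinct, so A is diagonalizable.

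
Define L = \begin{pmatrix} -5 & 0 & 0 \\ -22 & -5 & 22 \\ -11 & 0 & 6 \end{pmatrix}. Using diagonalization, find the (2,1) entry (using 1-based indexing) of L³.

Characteristic polynomial: λ^3 + 4λ^2 - 35λ - 150 = (λ - 6)(λ + 5)^2, so the eigenvalues are -5, -5, 6.
λ=6: eigenvector (0, 2, 1).
λ=-5: eigenvector (0, 1, 0).
λ=-5: eigenvector (1, 3, 1).
P = [[0, 0, 1], [2, 1, 3], [1, 0, 1]], D = diag(6, -5, -5), P⁻¹ = [[-1, 0, 1], [-1, 1, -2], [1, 0, 0]].
L³ = P·diag(216, -125, -125)·P⁻¹ = [[-125, 0, 0], [-682, -125, 682], [-341, 0, 216]].
The requested entry is -682.

-682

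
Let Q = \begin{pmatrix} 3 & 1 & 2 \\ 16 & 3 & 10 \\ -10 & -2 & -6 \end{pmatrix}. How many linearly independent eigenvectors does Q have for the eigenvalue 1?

Q − 1I = [[2, 1, 2], [16, 2, 10], [-10, -2, -7]].
This matrix has rank 2, so its null space has dimension 3 − 2 = 1.

1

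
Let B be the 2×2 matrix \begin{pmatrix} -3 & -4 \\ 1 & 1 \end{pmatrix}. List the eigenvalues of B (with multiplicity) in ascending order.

Characteristic polynomial: p(λ) = λ^2 + 2λ + 1 = (λ + 1)^2.
Roots (with multiplicity): -1, -1.

-1, -1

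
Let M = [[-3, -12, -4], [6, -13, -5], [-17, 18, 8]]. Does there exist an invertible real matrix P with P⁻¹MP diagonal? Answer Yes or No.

Characteristic polynomial: p(λ) = λ^3 + 8λ^2 + 5λ - 50 = (λ - 2)(λ + 5)^2.
λ = -5 has algebraic multiplicity 2; rank(M + 5I) = 2, so geometric multiplicity = 1.
Geometric multiplicity < algebraic multiplicity, so M is not diagonalizable.

No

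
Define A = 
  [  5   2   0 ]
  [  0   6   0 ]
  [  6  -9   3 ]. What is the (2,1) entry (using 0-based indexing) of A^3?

-399

Characteristic polynomial: s^3 - 14s^2 + 63s - 90 = (s - 6)(s - 5)(s - 3), so the eigenvalues are 3, 5, 6.
s=5: eigenvector (1, 0, 3).
s=6: eigenvector (2, 1, 1).
s=3: eigenvector (0, 0, 1).
P = [[1, 2, 0], [0, 1, 0], [3, 1, 1]], D = diag(5, 6, 3), P⁻¹ = [[1, -2, 0], [0, 1, 0], [-3, 5, 1]].
A³ = P·diag(125, 216, 27)·P⁻¹ = [[125, 182, 0], [0, 216, 0], [294, -399, 27]].
The requested entry is -399.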